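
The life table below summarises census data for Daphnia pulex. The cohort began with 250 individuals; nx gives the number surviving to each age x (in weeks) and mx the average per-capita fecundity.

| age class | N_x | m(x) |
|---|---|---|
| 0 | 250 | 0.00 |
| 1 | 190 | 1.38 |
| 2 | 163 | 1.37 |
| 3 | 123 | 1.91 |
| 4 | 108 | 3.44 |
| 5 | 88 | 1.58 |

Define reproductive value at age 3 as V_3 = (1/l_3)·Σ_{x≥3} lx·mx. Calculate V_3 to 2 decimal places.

6.06

lx = nx/n0 = nx/250: 1, 0.76, 0.652, 0.492, 0.432, 0.352
lx·mx for x ≥ 3: 0.93972, 1.48608, 0.55616 → sum = 2.98196
V_3 = 2.98196 / l_3 = 2.98196 / 0.492 = 6.060894… → 6.06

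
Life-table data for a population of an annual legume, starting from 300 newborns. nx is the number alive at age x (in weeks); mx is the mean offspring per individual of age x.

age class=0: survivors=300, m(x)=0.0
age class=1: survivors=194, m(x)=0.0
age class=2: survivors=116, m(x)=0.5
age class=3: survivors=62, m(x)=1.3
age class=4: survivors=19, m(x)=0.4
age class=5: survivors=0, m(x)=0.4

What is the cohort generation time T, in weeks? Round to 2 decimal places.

lx = nx/n0 = nx/300: 1, 0.64667…, 0.38667…, 0.20667…, 0.06333…, 0
lx·mx: 0, 0, 0.193333…, 0.268667…, 0.025333…, 0 → R0 = 0.487333…
x·lx·mx: 0, 0, 0.386667…, 0.806…, 0.101333…, 0 → Σ = 1.294…
T = 1.294… / 0.487333… = 2.655267… → 2.66

2.66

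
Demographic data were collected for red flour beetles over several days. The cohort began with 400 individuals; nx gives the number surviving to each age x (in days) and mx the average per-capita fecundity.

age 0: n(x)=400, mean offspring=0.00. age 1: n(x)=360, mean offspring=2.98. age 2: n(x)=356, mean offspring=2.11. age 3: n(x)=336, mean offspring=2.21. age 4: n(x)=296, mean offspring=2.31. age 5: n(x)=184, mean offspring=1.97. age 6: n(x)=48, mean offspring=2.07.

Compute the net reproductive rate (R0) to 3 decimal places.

lx = nx/n0 = nx/400: 1, 0.9, 0.89, 0.84, 0.74, 0.46, 0.12
lx·mx by age: 0, 2.682, 1.8779, 1.8564, 1.7094, 0.9062, 0.2484
R0 = Σ lx·mx = 9.2803 → 9.280

9.280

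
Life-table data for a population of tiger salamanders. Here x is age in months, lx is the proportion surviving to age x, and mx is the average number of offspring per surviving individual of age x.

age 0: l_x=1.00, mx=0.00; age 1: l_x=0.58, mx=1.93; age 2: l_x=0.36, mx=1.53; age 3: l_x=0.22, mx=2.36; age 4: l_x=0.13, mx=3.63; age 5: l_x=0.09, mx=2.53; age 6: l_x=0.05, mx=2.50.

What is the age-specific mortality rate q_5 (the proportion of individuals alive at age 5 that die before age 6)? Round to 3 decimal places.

0.444

q_5 = (l_5 − l_6) / l_5 = (0.09 − 0.05) / 0.09
     = 0.04 / 0.09 = 0.444444… → 0.444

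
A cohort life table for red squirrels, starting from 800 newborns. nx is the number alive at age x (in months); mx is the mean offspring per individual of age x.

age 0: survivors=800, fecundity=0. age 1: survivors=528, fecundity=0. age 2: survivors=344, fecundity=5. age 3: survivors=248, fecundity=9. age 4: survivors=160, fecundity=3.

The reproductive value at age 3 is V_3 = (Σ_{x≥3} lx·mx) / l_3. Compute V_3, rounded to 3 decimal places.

10.935

lx = nx/n0 = nx/800: 1, 0.66, 0.43, 0.31, 0.2
lx·mx for x ≥ 3: 2.79, 0.6 → sum = 3.39
V_3 = 3.39 / l_3 = 3.39 / 0.31 = 10.935484… → 10.935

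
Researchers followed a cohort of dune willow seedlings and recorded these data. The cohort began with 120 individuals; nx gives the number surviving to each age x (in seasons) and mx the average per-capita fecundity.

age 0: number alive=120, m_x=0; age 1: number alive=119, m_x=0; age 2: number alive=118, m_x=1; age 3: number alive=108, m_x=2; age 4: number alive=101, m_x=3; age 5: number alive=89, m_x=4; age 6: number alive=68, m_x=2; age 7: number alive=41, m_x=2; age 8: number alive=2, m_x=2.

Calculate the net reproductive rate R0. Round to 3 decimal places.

10.125

lx = nx/n0 = nx/120: 1, 0.99167…, 0.98333…, 0.9, 0.84167…, 0.74167…, 0.56667…, 0.34167…, 0.01667…
lx·mx by age: 0, 0, 0.983333…, 1.8, 2.525…, 2.966667…, 1.133333…, 0.683333…, 0.033333…
R0 = Σ lx·mx = 10.125… → 10.125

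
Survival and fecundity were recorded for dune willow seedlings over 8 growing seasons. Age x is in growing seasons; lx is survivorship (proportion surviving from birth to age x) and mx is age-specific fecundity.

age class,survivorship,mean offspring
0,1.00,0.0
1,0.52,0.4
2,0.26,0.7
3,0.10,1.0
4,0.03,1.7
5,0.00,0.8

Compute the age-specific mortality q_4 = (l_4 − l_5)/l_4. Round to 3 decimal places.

1.000

q_4 = (l_4 − l_5) / l_4 = (0.03 − 0) / 0.03
     = 0.03 / 0.03 = 1 → 1.000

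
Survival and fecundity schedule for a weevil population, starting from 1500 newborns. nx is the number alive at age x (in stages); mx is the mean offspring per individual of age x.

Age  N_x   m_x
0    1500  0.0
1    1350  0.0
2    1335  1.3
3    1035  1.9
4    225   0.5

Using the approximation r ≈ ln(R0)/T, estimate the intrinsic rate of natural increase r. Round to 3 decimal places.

lx = nx/n0 = nx/1500: 1, 0.9, 0.89, 0.69, 0.15
R0 = Σ lx·mx = 0 + 0 + 1.157 + 1.311 + 0.075 = 2.543
Σ x·lx·mx = 6.547; T = 6.547/2.543 = 2.57452…
r ≈ ln(R0)/T = ln(2.543)/2.57452… = 0.36253… → 0.363

0.363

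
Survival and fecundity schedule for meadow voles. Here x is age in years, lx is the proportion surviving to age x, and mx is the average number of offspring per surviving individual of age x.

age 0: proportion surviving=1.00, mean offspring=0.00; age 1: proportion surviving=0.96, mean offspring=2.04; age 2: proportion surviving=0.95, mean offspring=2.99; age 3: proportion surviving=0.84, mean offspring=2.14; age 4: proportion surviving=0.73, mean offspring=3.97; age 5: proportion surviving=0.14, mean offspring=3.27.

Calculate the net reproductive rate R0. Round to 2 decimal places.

9.95

lx·mx by age: 0, 1.9584, 2.8405, 1.7976, 2.8981, 0.4578
R0 = Σ lx·mx = 9.9524 → 9.95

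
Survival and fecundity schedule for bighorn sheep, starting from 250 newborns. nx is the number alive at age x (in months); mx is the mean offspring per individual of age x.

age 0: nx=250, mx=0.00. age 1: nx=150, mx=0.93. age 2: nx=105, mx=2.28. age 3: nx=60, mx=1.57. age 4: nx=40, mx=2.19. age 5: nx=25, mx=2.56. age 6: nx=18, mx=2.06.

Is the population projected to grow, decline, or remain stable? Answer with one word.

growing

lx = nx/n0 = nx/250: 1, 0.6, 0.42, 0.24, 0.16, 0.1, 0.072
R0 = Σ lx·mx = 0 + 0.558 + 0.9576 + 0.3768 + 0.3504 + 0.256 + 0.14832 = 2.64712
R0 > 1, so the population is growing.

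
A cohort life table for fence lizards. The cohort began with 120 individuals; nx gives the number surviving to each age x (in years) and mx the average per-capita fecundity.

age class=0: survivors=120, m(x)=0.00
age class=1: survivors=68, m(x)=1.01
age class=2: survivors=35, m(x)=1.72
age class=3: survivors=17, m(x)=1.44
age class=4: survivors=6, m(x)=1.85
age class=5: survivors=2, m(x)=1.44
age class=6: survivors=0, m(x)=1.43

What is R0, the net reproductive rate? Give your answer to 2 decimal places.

lx = nx/n0 = nx/120: 1, 0.56667…, 0.29167…, 0.14167…, 0.05, 0.01667…, 0
lx·mx by age: 0, 0.572333…, 0.501667…, 0.204…, 0.0925, 0.024…, 0
R0 = Σ lx·mx = 1.3945… → 1.39

1.39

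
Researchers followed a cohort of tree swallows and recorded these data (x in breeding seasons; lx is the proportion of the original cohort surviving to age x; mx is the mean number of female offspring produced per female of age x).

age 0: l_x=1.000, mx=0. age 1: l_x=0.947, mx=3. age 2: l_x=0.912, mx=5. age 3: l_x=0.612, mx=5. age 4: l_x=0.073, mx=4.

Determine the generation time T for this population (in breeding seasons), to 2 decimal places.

lx·mx: 0, 2.841, 4.56, 3.06, 0.292 → R0 = 10.753
x·lx·mx: 0, 2.841, 9.12, 9.18, 1.168 → Σ = 22.309
T = 22.309 / 10.753 = 2.074677… → 2.07

2.07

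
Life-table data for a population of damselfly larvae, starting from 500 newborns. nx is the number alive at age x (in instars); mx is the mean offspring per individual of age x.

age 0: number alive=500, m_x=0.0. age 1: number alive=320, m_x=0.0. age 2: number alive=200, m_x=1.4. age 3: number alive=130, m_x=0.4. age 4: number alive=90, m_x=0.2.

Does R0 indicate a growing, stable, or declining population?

declining

lx = nx/n0 = nx/500: 1, 0.64, 0.4, 0.26, 0.18
R0 = Σ lx·mx = 0 + 0 + 0.56 + 0.104 + 0.036 = 0.7
R0 < 1, so the population is declining.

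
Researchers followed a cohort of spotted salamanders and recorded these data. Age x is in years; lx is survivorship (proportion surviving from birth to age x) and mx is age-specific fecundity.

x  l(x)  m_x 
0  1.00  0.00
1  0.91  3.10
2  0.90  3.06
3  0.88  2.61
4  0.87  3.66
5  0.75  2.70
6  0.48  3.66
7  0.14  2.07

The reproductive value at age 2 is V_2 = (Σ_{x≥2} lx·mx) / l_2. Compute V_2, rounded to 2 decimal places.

lx·mx for x ≥ 2: 2.754, 2.2968, 3.1842, 2.025, 1.7568, 0.2898 → sum = 12.3066
V_2 = 12.3066 / l_2 = 12.3066 / 0.9 = 13.674 → 13.67

13.67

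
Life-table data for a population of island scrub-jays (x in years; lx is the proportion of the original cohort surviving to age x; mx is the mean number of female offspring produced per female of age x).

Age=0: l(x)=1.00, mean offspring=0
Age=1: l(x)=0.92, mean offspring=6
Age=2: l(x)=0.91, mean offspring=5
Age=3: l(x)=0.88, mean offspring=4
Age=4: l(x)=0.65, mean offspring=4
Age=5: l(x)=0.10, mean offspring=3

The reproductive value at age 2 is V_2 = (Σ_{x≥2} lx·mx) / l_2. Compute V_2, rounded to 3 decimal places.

12.055

lx·mx for x ≥ 2: 4.55, 3.52, 2.6, 0.3 → sum = 10.97
V_2 = 10.97 / l_2 = 10.97 / 0.91 = 12.054945… → 12.055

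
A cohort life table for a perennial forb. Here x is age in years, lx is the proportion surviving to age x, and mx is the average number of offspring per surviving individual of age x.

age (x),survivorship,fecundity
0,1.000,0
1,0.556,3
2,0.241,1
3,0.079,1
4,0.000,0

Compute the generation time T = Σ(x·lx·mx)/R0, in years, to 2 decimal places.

1.20

lx·mx: 0, 1.668, 0.241, 0.079, 0 → R0 = 1.988
x·lx·mx: 0, 1.668, 0.482, 0.237, 0 → Σ = 2.387
T = 2.387 / 1.988 = 1.200704… → 1.20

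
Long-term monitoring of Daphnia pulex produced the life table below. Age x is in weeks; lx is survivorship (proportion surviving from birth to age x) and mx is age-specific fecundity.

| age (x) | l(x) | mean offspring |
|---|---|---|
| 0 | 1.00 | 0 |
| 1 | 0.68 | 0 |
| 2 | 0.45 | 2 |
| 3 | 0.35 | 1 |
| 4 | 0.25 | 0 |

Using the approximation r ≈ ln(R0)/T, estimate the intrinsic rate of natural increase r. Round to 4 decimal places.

R0 = Σ lx·mx = 0 + 0 + 0.9 + 0.35 + 0 = 1.25
Σ x·lx·mx = 2.85; T = 2.85/1.25 = 2.28
r ≈ ln(R0)/T = ln(1.25)/2.28 = 0.09787… → 0.0979

0.0979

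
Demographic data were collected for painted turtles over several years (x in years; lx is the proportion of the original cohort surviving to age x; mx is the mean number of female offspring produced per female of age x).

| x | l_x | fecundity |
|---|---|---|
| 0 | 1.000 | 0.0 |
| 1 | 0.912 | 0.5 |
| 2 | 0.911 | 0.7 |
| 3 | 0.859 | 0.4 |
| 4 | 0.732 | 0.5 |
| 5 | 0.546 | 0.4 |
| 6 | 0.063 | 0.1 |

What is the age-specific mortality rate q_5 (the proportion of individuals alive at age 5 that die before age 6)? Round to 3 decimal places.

q_5 = (l_5 − l_6) / l_5 = (0.546 − 0.063) / 0.546
     = 0.483 / 0.546 = 0.884615… → 0.885

0.885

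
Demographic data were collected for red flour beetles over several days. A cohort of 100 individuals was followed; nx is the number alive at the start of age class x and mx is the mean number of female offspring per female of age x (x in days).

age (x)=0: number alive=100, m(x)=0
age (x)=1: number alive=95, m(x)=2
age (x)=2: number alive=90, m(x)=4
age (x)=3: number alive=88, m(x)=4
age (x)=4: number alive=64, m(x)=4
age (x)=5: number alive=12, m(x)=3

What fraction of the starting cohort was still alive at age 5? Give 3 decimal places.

l_5 = n_5/n_0 = 12/100 = 0.12 → 0.120

0.120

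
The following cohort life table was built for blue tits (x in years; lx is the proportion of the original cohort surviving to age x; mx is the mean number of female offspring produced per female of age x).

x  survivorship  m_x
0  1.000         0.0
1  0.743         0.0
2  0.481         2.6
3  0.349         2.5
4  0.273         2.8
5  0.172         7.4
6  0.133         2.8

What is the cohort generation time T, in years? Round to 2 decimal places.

3.70

lx·mx: 0, 0, 1.2506, 0.8725, 0.7644, 1.2728, 0.3724 → R0 = 4.5327
x·lx·mx: 0, 0, 2.5012, 2.6175, 3.0576, 6.364, 2.2344 → Σ = 16.7747
T = 16.7747 / 4.5327 = 3.700818… → 3.70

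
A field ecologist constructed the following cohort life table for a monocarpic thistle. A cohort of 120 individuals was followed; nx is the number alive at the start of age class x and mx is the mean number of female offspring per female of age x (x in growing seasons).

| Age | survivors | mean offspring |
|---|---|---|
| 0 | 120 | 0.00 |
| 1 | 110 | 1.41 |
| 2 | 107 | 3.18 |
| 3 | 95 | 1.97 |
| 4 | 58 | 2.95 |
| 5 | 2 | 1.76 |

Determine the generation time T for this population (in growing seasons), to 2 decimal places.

2.45

lx = nx/n0 = nx/120: 1, 0.91667…, 0.89167…, 0.79167…, 0.48333…, 0.01667…
lx·mx: 0, 1.2925…, 2.8355…, 1.559583…, 1.425833…, 0.029333… → R0 = 7.14275…
x·lx·mx: 0, 1.2925…, 5.671…, 4.67875…, 5.703333…, 0.146667… → Σ = 17.49225…
T = 17.49225… / 7.14275… = 2.448952… → 2.45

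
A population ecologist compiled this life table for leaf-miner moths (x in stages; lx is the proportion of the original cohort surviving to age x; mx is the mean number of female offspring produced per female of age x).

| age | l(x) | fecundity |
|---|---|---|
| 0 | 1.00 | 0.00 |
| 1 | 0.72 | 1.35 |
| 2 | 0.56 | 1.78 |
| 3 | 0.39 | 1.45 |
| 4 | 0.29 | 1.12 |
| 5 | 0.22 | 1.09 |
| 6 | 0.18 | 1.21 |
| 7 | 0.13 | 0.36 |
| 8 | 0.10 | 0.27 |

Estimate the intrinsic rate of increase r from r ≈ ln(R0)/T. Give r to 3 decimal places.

R0 = Σ lx·mx = 0 + 0.972 + 0.9968 + 0.5655 + 0.3248 + 0.2398 + 0.2178 + 0.0468 + 0.027 = 3.3905
Σ x·lx·mx = 9.0107; T = 9.0107/3.3905 = 2.65763…
r ≈ ln(R0)/T = ln(3.3905)/2.65763… = 0.45942… → 0.459

0.459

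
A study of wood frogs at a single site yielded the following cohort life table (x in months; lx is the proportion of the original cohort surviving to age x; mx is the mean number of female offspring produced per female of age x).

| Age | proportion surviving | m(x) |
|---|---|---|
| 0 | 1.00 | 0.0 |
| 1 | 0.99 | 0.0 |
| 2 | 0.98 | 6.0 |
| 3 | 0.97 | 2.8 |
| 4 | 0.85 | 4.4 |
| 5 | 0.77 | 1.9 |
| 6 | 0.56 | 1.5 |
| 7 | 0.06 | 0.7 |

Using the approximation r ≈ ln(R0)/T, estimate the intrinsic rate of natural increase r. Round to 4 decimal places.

0.8300

R0 = Σ lx·mx = 0 + 0 + 5.88 + 2.716 + 3.74 + 1.463 + 0.84 + 0.042 = 14.681
Σ x·lx·mx = 47.517; T = 47.517/14.681 = 3.23663…
r ≈ ln(R0)/T = ln(14.681)/3.23663… = 0.830046… → 0.8300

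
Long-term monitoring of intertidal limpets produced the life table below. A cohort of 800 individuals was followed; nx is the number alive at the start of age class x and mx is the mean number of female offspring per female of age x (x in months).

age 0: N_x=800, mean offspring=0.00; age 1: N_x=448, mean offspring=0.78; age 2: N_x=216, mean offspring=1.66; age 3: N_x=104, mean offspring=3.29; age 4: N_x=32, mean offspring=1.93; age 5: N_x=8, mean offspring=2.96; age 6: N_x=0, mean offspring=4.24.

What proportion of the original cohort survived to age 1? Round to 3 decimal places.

0.560

l_1 = n_1/n_0 = 448/800 = 0.56 → 0.560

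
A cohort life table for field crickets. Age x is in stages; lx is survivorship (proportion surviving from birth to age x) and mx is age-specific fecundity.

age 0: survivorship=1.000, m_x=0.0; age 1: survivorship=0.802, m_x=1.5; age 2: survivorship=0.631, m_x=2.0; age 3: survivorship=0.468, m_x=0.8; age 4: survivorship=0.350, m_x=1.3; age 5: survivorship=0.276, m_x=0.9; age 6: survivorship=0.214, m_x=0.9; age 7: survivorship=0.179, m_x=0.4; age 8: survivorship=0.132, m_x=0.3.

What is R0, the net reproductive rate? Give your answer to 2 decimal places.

lx·mx by age: 0, 1.203, 1.262, 0.3744, 0.455, 0.2484, 0.1926, 0.0716, 0.0396
R0 = Σ lx·mx = 3.8466 → 3.85

3.85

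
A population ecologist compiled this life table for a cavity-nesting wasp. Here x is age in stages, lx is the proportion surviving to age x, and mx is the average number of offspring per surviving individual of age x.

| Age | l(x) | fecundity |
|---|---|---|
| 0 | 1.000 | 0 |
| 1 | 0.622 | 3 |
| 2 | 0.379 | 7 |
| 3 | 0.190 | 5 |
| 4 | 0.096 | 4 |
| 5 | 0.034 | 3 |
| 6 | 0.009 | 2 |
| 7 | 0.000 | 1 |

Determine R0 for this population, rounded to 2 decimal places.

5.97

lx·mx by age: 0, 1.866, 2.653, 0.95, 0.384, 0.102, 0.018, 0
R0 = Σ lx·mx = 5.973 → 5.97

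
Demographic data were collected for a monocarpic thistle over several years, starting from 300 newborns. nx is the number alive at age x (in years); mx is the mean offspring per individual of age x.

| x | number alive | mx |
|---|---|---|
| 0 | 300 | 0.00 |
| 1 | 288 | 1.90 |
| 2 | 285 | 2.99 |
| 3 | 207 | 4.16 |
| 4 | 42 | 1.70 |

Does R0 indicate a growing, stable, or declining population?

lx = nx/n0 = nx/300: 1, 0.96, 0.95, 0.69, 0.14
R0 = Σ lx·mx = 0 + 1.824 + 2.8405 + 2.8704 + 0.238 = 7.7729
R0 > 1, so the population is growing.

growing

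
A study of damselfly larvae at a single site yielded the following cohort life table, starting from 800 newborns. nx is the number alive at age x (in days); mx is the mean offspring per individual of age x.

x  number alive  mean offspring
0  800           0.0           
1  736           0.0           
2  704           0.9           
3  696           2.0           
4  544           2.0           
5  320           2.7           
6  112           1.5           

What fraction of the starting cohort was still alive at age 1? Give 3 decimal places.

l_1 = n_1/n_0 = 736/800 = 0.92 → 0.920

0.920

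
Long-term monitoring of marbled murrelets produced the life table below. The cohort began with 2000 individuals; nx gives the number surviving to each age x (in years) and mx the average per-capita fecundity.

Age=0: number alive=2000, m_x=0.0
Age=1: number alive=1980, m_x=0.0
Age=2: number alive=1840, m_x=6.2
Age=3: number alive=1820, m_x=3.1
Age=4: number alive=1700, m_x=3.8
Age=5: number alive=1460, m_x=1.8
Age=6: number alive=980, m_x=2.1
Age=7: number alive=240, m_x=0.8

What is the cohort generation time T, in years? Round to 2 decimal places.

lx = nx/n0 = nx/2000: 1, 0.99, 0.92, 0.91, 0.85, 0.73, 0.49, 0.12
lx·mx: 0, 0, 5.704, 2.821, 3.23, 1.314, 1.029, 0.096 → R0 = 14.194
x·lx·mx: 0, 0, 11.408, 8.463, 12.92, 6.57, 6.174, 0.672 → Σ = 46.207
T = 46.207 / 14.194 = 3.25539… → 3.26

3.26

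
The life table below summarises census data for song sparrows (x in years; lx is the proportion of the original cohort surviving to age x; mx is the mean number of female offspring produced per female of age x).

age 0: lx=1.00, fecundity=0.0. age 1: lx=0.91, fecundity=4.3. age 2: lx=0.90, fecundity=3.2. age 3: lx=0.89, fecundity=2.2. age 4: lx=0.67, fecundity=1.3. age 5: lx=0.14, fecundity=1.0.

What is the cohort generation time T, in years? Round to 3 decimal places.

lx·mx: 0, 3.913, 2.88, 1.958, 0.871, 0.14 → R0 = 9.762
x·lx·mx: 0, 3.913, 5.76, 5.874, 3.484, 0.7 → Σ = 19.731
T = 19.731 / 9.762 = 2.021205… → 2.021

2.021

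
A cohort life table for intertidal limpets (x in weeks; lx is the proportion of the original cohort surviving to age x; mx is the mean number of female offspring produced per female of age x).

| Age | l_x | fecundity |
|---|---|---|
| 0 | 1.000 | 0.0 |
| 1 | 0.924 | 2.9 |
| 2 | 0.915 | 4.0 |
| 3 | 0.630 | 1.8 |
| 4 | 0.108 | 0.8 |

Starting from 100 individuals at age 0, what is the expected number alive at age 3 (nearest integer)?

Expected survivors = N0 · l_3 = 100 × 0.630 = 63 → 63

63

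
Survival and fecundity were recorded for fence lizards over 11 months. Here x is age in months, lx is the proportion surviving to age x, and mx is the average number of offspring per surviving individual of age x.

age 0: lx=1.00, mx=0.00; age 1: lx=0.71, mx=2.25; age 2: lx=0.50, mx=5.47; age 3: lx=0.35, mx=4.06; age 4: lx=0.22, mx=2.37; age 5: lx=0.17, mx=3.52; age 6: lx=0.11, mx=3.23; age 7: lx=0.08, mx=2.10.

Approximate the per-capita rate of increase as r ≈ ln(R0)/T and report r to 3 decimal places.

0.751

R0 = Σ lx·mx = 0 + 1.5975 + 2.735 + 1.421 + 0.5214 + 0.5984 + 0.3553 + 0.168 = 7.3966
Σ x·lx·mx = 19.7159; T = 19.7159/7.3966 = 2.66554…
r ≈ ln(R0)/T = ln(7.3966)/2.66554… = 0.7507… → 0.751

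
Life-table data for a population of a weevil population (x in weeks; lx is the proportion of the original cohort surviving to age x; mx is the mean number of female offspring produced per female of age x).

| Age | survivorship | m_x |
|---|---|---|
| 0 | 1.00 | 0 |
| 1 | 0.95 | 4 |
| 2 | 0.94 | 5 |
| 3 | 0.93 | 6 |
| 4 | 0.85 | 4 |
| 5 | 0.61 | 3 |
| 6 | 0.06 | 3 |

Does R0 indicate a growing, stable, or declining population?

growing

R0 = Σ lx·mx = 0 + 3.8 + 4.7 + 5.58 + 3.4 + 1.83 + 0.18 = 19.49
R0 > 1, so the population is growing.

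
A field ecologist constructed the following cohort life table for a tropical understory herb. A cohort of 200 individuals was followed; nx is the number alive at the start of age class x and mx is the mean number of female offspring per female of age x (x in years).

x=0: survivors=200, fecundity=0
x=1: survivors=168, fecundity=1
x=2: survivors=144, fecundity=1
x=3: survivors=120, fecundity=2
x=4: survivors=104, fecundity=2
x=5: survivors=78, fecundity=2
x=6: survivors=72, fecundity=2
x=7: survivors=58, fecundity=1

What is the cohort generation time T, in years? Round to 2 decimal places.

3.63

lx = nx/n0 = nx/200: 1, 0.84, 0.72, 0.6, 0.52, 0.39, 0.36, 0.29
lx·mx: 0, 0.84, 0.72, 1.2, 1.04, 0.78, 0.72, 0.29 → R0 = 5.59
x·lx·mx: 0, 0.84, 1.44, 3.6, 4.16, 3.9, 4.32, 2.03 → Σ = 20.29
T = 20.29 / 5.59 = 3.629696… → 3.63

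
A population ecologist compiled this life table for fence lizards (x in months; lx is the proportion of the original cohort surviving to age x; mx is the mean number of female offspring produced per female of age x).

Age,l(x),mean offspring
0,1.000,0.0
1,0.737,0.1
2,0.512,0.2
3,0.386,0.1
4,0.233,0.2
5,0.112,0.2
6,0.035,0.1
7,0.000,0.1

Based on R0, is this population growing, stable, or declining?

declining

R0 = Σ lx·mx = 0 + 0.0737 + 0.1024 + 0.0386 + 0.0466 + 0.0224 + 0.0035 + 0 = 0.2872
R0 < 1, so the population is declining.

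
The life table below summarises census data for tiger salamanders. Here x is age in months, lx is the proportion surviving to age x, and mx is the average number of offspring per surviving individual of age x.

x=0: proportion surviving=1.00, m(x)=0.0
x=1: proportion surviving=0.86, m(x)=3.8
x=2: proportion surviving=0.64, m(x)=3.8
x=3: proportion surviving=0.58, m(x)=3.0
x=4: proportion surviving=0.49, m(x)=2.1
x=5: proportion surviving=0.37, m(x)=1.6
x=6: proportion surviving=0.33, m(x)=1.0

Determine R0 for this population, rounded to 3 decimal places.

lx·mx by age: 0, 3.268, 2.432, 1.74, 1.029, 0.592, 0.33
R0 = Σ lx·mx = 9.391 → 9.391

9.391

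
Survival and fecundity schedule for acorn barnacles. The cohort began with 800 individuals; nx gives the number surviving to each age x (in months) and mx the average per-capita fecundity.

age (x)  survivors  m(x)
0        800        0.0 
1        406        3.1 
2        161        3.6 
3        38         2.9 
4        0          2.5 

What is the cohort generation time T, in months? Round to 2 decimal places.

1.41

lx = nx/n0 = nx/800: 1, 0.5075, 0.20125, 0.0475, 0
lx·mx: 0, 1.57325, 0.7245, 0.13775, 0 → R0 = 2.4355
x·lx·mx: 0, 1.57325, 1.449, 0.41325, 0 → Σ = 3.4355
T = 3.4355 / 2.4355 = 1.410593… → 1.41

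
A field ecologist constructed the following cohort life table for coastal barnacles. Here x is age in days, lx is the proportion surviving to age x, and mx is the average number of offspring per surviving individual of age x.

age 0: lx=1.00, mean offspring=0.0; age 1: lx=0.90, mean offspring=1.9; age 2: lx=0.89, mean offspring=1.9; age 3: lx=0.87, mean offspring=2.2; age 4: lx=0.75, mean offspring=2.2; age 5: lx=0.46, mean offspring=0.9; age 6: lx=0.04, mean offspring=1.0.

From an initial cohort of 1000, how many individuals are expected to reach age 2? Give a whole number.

Expected survivors = N0 · l_2 = 1000 × 0.89 = 890 → 890

890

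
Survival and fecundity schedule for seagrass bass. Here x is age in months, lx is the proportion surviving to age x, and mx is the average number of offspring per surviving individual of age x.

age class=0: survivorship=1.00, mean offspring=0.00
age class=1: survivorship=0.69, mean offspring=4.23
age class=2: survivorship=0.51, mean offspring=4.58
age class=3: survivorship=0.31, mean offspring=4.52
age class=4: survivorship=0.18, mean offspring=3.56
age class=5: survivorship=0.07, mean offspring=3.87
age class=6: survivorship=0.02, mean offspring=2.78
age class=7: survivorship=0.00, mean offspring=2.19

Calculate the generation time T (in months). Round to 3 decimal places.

lx·mx: 0, 2.9187, 2.3358, 1.4012, 0.6408, 0.2709, 0.0556, 0 → R0 = 7.623
x·lx·mx: 0, 2.9187, 4.6716, 4.2036, 2.5632, 1.3545, 0.3336, 0 → Σ = 16.0452
T = 16.0452 / 7.623 = 2.104841… → 2.105

2.105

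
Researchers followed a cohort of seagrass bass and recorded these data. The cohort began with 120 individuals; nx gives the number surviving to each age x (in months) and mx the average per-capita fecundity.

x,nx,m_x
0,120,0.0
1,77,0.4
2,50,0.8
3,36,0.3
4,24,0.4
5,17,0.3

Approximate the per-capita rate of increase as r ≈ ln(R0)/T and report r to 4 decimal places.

-0.1023

lx = nx/n0 = nx/120: 1, 0.64167…, 0.41667…, 0.3, 0.2, 0.14167…
R0 = Σ lx·mx = 0 + 0.25667… + 0.33333… + 0.09 + 0.08 + 0.0425… = 0.8025…
Σ x·lx·mx = 1.725833…; T = 1.725833…/0.8025… = 2.15057…
r ≈ ln(R0)/T = ln(0.8025…)/2.15057… = -0.102309… → -0.1023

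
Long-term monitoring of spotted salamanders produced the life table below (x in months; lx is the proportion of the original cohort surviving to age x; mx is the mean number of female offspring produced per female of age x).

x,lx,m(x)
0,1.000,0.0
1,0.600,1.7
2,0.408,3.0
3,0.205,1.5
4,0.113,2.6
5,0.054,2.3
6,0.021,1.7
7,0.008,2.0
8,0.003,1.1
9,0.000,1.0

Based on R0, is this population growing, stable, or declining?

growing

R0 = Σ lx·mx = 0 + 1.02 + 1.224 + 0.3075 + 0.2938 + 0.1242 + 0.0357 + 0.016 + 0.0033 + 0 = 3.0245
R0 > 1, so the population is growing.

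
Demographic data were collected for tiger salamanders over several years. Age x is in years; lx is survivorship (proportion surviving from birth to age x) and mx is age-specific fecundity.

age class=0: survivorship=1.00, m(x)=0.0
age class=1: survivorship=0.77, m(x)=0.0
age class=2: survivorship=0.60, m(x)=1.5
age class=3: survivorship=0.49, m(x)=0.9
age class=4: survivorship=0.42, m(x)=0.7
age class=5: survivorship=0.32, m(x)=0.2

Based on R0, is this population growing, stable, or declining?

growing

R0 = Σ lx·mx = 0 + 0 + 0.9 + 0.441 + 0.294 + 0.064 = 1.699
R0 > 1, so the population is growing.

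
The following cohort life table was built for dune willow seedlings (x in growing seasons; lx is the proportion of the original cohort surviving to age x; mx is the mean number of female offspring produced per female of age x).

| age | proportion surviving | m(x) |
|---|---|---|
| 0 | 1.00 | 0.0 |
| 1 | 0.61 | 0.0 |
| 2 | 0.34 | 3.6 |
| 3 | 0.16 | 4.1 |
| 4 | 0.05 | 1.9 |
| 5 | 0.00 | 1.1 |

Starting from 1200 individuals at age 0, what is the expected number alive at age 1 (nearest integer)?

732

Expected survivors = N0 · l_1 = 1200 × 0.61 = 732 → 732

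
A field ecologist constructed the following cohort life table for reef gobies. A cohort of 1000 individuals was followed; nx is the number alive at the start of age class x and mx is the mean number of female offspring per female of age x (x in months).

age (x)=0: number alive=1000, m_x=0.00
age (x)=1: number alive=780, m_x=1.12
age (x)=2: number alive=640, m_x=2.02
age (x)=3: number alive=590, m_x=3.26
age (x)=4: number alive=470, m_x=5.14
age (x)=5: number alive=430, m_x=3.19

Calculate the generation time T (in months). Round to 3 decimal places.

3.269

lx = nx/n0 = nx/1000: 1, 0.78, 0.64, 0.59, 0.47, 0.43
lx·mx: 0, 0.8736, 1.2928, 1.9234, 2.4158, 1.3717 → R0 = 7.8773
x·lx·mx: 0, 0.8736, 2.5856, 5.7702, 9.6632, 6.8585 → Σ = 25.7511
T = 25.7511 / 7.8773 = 3.269026… → 3.269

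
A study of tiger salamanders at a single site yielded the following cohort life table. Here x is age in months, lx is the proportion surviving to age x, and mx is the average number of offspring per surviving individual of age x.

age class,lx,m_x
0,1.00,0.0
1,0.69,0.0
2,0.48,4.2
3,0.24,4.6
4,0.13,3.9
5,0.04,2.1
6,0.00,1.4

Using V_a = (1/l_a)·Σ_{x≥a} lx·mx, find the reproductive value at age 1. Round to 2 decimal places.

lx·mx for x ≥ 1: 0, 2.016, 1.104, 0.507, 0.084, 0 → sum = 3.711
V_1 = 3.711 / l_1 = 3.711 / 0.69 = 5.378261… → 5.38

5.38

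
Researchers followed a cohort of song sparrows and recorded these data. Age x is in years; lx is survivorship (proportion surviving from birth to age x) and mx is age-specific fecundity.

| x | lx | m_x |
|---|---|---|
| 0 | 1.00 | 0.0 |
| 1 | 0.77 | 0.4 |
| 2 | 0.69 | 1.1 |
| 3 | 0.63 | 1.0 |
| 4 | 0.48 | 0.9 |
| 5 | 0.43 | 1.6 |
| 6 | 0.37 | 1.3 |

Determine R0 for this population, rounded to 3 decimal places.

lx·mx by age: 0, 0.308, 0.759, 0.63, 0.432, 0.688, 0.481
R0 = Σ lx·mx = 3.298 → 3.298

3.298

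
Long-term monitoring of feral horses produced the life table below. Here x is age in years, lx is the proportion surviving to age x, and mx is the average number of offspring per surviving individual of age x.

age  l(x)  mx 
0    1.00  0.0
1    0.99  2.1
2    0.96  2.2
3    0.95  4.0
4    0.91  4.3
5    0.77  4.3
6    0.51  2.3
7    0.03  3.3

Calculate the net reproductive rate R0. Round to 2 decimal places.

16.49

lx·mx by age: 0, 2.079, 2.112, 3.8, 3.913, 3.311, 1.173, 0.099
R0 = Σ lx·mx = 16.487 → 16.49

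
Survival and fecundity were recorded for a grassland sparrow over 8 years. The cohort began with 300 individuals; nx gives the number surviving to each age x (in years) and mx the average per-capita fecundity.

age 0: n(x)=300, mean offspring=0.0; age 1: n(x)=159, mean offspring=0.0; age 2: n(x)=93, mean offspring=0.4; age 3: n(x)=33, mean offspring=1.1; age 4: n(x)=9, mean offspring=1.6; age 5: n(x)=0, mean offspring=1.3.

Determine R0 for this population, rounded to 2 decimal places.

0.29

lx = nx/n0 = nx/300: 1, 0.53, 0.31, 0.11, 0.03, 0
lx·mx by age: 0, 0, 0.124, 0.121, 0.048, 0
R0 = Σ lx·mx = 0.293 → 0.29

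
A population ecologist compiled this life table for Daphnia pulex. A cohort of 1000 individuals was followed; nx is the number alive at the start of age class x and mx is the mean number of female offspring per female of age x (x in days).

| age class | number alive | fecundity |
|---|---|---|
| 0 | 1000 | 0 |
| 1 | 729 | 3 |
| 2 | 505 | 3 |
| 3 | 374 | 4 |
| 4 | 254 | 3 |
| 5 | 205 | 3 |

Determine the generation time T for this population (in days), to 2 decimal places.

2.41

lx = nx/n0 = nx/1000: 1, 0.729, 0.505, 0.374, 0.254, 0.205
lx·mx: 0, 2.187, 1.515, 1.496, 0.762, 0.615 → R0 = 6.575
x·lx·mx: 0, 2.187, 3.03, 4.488, 3.048, 3.075 → Σ = 15.828
T = 15.828 / 6.575 = 2.4073… → 2.41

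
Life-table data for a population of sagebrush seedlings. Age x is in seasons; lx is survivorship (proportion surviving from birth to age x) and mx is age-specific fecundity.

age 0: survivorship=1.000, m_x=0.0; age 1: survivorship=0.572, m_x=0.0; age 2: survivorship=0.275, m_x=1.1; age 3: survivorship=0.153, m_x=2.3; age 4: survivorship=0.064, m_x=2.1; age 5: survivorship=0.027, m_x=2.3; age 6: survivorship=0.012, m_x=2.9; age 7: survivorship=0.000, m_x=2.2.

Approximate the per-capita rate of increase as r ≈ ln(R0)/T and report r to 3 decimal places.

-0.040

R0 = Σ lx·mx = 0 + 0 + 0.3025 + 0.3519 + 0.1344 + 0.0621 + 0.0348 + 0 = 0.8857
Σ x·lx·mx = 2.7176; T = 2.7176/0.8857 = 3.06831…
r ≈ ln(R0)/T = ln(0.8857)/3.06831… = -0.03956… → -0.040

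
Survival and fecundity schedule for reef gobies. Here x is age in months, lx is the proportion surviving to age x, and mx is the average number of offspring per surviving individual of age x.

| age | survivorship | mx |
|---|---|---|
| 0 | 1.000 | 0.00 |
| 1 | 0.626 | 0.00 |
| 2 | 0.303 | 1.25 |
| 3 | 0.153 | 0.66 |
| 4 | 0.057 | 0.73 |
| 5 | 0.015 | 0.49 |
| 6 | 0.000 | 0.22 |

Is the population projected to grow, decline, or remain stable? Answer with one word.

R0 = Σ lx·mx = 0 + 0 + 0.37875 + 0.10098 + 0.04161 + 0.00735 + 0 = 0.52869
R0 < 1, so the population is declining.

declining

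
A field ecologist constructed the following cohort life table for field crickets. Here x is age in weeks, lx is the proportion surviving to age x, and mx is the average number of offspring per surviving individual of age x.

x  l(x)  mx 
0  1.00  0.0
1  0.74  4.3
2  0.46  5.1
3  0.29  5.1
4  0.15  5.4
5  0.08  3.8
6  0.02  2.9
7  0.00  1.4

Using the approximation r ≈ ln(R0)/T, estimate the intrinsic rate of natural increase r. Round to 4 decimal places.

R0 = Σ lx·mx = 0 + 3.182 + 2.346 + 1.479 + 0.81 + 0.304 + 0.058 + 0 = 8.179
Σ x·lx·mx = 17.419; T = 17.419/8.179 = 2.12972…
r ≈ ln(R0)/T = ln(8.179)/2.12972… = 0.986781… → 0.9868

0.9868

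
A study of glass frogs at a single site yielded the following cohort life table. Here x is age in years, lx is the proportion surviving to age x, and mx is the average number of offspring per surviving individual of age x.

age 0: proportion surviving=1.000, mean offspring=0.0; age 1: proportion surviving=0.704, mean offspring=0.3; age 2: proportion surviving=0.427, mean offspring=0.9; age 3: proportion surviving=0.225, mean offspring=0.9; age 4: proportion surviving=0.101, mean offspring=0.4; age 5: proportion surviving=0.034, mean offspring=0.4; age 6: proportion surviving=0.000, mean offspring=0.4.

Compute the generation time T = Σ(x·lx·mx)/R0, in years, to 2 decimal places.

lx·mx: 0, 0.2112, 0.3843, 0.2025, 0.0404, 0.0136, 0 → R0 = 0.852
x·lx·mx: 0, 0.2112, 0.7686, 0.6075, 0.1616, 0.068, 0 → Σ = 1.8169
T = 1.8169 / 0.852 = 2.132512… → 2.13

2.13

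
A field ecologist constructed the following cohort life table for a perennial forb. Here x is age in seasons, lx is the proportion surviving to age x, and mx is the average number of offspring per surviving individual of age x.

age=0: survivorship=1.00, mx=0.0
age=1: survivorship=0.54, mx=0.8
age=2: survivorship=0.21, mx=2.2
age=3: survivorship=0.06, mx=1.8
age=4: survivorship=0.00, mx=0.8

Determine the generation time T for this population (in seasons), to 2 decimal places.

1.68

lx·mx: 0, 0.432, 0.462, 0.108, 0 → R0 = 1.002
x·lx·mx: 0, 0.432, 0.924, 0.324, 0 → Σ = 1.68
T = 1.68 / 1.002 = 1.676647… → 1.68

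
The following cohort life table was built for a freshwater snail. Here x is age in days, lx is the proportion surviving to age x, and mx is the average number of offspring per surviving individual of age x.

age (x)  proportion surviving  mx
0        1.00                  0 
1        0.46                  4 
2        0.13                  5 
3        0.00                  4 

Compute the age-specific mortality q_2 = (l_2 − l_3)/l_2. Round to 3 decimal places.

q_2 = (l_2 − l_3) / l_2 = (0.13 − 0) / 0.13
     = 0.13 / 0.13 = 1 → 1.000

1.000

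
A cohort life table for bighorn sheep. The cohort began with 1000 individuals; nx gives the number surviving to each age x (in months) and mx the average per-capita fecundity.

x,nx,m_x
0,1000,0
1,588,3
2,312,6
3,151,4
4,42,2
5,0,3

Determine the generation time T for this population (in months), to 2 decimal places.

1.77

lx = nx/n0 = nx/1000: 1, 0.588, 0.312, 0.151, 0.042, 0
lx·mx: 0, 1.764, 1.872, 0.604, 0.084, 0 → R0 = 4.324
x·lx·mx: 0, 1.764, 3.744, 1.812, 0.336, 0 → Σ = 7.656
T = 7.656 / 4.324 = 1.770583… → 1.77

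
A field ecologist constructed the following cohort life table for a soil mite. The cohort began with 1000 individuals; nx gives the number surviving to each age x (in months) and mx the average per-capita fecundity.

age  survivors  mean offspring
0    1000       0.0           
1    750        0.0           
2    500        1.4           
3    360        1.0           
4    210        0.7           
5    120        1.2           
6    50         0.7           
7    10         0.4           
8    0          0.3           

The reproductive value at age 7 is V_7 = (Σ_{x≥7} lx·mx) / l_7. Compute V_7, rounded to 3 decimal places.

0.400

lx = nx/n0 = nx/1000: 1, 0.75, 0.5, 0.36, 0.21, 0.12, 0.05, 0.01, 0
lx·mx for x ≥ 7: 0.004, 0 → sum = 0.004
V_7 = 0.004 / l_7 = 0.004 / 0.01 = 0.4 → 0.400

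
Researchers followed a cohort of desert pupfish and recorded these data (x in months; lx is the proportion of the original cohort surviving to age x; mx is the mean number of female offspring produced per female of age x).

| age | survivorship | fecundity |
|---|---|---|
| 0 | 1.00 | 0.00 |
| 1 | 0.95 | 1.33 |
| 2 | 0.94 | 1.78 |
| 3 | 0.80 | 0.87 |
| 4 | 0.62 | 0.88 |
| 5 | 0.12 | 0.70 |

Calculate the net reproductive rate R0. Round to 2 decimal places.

4.26

lx·mx by age: 0, 1.2635, 1.6732, 0.696, 0.5456, 0.084
R0 = Σ lx·mx = 4.2623 → 4.26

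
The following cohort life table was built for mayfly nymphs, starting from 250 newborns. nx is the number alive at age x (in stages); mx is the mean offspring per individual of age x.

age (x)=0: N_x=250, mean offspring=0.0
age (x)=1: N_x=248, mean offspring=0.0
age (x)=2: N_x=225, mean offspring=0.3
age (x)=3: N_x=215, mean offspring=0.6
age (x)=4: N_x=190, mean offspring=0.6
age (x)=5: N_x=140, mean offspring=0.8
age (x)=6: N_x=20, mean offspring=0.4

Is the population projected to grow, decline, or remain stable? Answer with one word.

lx = nx/n0 = nx/250: 1, 0.992, 0.9, 0.86, 0.76, 0.56, 0.08
R0 = Σ lx·mx = 0 + 0 + 0.27 + 0.516 + 0.456 + 0.448 + 0.032 = 1.722
R0 > 1, so the population is growing.

growing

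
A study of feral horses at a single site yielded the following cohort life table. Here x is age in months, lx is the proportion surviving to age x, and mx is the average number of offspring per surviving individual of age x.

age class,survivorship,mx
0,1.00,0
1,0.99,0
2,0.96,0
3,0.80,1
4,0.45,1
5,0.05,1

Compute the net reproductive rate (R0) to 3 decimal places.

1.300

lx·mx by age: 0, 0, 0, 0.8, 0.45, 0.05
R0 = Σ lx·mx = 1.3 → 1.300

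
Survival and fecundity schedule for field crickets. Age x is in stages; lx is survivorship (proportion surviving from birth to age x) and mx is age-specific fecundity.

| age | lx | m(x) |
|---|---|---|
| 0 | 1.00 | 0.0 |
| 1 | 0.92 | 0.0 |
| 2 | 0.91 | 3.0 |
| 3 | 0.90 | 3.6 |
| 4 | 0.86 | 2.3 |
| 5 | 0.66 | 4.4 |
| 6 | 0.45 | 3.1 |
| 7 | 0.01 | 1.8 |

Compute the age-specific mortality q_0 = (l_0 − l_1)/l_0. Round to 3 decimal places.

0.080

q_0 = (l_0 − l_1) / l_0 = (1 − 0.92) / 1
     = 0.08 / 1 = 0.08 → 0.080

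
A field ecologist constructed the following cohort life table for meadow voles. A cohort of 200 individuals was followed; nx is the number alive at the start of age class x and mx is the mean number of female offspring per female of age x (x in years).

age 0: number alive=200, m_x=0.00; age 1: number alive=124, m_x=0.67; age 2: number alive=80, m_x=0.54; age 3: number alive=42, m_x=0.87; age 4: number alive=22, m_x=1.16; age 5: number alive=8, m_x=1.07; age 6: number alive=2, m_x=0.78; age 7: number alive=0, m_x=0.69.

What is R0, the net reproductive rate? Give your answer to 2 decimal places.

0.99

lx = nx/n0 = nx/200: 1, 0.62, 0.4, 0.21, 0.11, 0.04, 0.01, 0
lx·mx by age: 0, 0.4154, 0.216, 0.1827, 0.1276, 0.0428, 0.0078, 0
R0 = Σ lx·mx = 0.9923 → 0.99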